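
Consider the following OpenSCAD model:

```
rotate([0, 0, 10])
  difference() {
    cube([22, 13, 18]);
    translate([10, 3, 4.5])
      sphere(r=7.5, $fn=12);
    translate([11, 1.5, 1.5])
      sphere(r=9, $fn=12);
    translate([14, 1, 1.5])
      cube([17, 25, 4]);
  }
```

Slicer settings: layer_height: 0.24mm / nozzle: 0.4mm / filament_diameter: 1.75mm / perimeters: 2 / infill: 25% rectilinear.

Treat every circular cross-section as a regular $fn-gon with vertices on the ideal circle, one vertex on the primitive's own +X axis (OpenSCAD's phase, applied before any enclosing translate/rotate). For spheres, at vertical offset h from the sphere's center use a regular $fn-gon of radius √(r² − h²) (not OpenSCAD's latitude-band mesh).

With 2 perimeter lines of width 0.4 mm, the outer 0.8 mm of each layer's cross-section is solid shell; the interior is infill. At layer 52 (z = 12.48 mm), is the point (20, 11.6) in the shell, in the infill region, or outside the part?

At z = 12.48 mm: the 22×13 cube contributes its full rectangle; the sphere at (10, 3) is absent (|z−center|=7.980 > r=7.5); the sphere at (11, 1.5) is absent (|z−center|=10.980 > r=9); the cube at (14, 1) is not intersected at this z (z outside [1.5, 5.5]); Subtracting the remaining from the first: none of the subtracted shapes is present at this height, so the 22×13 cube is unchanged — 1 connected region; (whole slice rotated 10° about Z — lengths, areas and connectivity unchanged). Overall, the cross-section is a single solid region. Undo the 10° rotation: the query point maps to (21.710, 7.951) in the un-rotated model frame. The nearest boundary edge runs (22.00, 0.00)→(22.00, 13.00); distance from the point to it = 0.29 mm. The point is inside the cross-section, 0.29 mm from the nearest boundary — within the 0.8 mm shell band (2 × 0.4).

shell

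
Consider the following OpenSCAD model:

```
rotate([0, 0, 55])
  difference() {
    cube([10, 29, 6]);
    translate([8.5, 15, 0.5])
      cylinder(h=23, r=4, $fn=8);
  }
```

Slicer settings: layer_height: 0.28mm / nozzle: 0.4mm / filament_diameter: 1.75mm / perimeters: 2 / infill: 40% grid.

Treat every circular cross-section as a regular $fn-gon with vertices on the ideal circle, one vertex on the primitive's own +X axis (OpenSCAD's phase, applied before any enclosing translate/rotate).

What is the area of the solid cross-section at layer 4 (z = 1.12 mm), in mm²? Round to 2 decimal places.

At z = 1.12 mm: the cube is present — its section is the full 10×29 rectangle (area 290.00 mm²); the r=4 cylinder at (8.5, 15) gives a regular 8-gon of circumradius 4 (constant along its height) (area = (8/2)·4.000²·sin(360°/8) = 45.25 mm²); After the difference (first − rest): starting from the 10×29 cube (290.00 mm²), the r=4 cylinder at (8.5, 15) partially overlaps it — only the 33.70 mm² overlap (of its 45.25 mm²) is removed, clipping the outline — area = 256.30 mm²; (rotated 55° about Z; rotation is an isometry so areas/perimeters/island counts are preserved). Overall, the cross-section is a single solid region. Net area = 256.30 mm².

256.30 mm²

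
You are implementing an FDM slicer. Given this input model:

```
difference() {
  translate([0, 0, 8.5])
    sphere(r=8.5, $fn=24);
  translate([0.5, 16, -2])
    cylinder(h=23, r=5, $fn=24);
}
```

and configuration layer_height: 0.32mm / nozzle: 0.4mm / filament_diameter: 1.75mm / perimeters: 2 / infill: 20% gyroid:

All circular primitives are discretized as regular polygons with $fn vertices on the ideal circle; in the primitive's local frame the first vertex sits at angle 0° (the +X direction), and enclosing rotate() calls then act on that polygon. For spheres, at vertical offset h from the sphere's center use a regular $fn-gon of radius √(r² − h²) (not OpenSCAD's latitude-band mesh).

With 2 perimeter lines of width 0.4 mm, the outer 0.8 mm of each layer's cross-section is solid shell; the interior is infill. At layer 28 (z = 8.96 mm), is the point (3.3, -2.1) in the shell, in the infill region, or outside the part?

infill

At z = 8.96 mm: the r=8.5 sphere contributes a regular 24-gon of circumradius √(8.5²−0.46²) = 8.488; the r=5 cylinder at (0.5, 16) gives a regular 24-gon of circumradius 5 (constant along its height); Taking the first minus the rest: starting from the r=8.5 sphere, the r=5 cylinder at (0.5, 16) misses the remaining region (no effect) — 1 connected region. Overall, the cross-section is a single solid region. The nearest boundary edge runs (7.35, -4.24)→(6.00, -6.00); distance from the point to it = 4.52 mm. The point is inside the cross-section and 4.52 mm from the nearest boundary — more than the 0.8 mm shell width (2 × 0.4), so it's in the infill interior.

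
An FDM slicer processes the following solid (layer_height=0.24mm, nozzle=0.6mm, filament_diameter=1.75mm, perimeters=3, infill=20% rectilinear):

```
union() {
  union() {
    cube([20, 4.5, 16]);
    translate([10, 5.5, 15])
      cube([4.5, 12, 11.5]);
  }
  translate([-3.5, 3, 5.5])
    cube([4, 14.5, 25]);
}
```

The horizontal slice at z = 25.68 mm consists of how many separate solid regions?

2

At z = 25.68 mm: the cube is absent (z outside [0, 16]); the cube at (10, 5.5) is present — its section is the full 4.5×12 rectangle; Combining (union): only the 4.5×12 cube at (10, 5.5) is present, so the union is just that shape — 1 connected region; the cube at (-3.5, 3) is present — its section is the full 4×14.5 rectangle; Merging all regions: the 2 present regions are separate (no shared area or edge), so areas and boundary lengths simply add and each stays a separate island — 2 connected regions. The result has 2 disconnected regions.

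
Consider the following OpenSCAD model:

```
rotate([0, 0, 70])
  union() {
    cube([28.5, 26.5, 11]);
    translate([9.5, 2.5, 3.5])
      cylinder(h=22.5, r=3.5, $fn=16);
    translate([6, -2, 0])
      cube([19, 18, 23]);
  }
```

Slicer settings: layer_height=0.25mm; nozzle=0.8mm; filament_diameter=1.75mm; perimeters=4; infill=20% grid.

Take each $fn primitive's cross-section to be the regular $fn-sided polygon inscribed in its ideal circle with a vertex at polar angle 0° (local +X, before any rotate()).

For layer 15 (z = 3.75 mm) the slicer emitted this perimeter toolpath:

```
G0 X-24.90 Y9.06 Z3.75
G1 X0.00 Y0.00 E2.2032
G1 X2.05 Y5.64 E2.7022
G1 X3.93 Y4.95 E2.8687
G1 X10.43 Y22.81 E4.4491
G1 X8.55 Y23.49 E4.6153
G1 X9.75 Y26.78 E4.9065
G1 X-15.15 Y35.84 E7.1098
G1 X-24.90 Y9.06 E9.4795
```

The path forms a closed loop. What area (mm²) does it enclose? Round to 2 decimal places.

Apply the shoelace formula to the sequence of (X, Y) vertices; enclosed area = 793.11 mm².

793.11 mm²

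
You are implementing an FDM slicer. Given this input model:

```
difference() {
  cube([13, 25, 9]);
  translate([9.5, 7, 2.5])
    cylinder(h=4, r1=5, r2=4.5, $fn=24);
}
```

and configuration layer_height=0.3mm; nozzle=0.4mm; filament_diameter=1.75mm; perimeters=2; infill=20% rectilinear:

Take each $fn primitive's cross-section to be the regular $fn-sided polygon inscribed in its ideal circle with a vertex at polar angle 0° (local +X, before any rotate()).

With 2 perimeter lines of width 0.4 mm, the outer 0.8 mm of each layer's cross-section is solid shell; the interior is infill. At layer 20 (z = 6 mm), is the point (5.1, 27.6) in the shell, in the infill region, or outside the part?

At z = 6 mm: the 13×25 cube contributes its full rectangle; the cone at (9.5, 7) (r1=5→r2=4.5) has section circumradius 4.562 here — a regular 24-gon; Subtracting the remaining from the first: starting from the 13×25 cube, the cone at (9.5, 7) partially overlaps it — only the 60.57 mm² overlap (of its 64.65 mm²) is removed, clipping the outline — 1 connected region. Overall, the cross-section is a single solid region. The nearest boundary edge runs (0.00, 25.00)→(13.00, 25.00); distance from the point to it = 2.60 mm. The point is not inside any of the regions above, so it lies outside the cross-section (2.60 mm from the nearest boundary).

outside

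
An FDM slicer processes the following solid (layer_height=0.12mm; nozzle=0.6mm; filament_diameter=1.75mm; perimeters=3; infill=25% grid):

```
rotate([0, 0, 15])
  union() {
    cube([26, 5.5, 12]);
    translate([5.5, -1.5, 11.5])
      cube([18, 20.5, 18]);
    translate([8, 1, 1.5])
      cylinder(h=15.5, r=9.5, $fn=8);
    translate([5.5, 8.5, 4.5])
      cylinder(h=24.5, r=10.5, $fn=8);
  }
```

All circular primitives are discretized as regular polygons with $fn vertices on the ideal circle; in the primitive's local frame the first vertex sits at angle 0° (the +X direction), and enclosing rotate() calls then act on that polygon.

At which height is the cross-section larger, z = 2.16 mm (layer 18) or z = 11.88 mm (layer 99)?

layer 99 (z = 11.88 mm)

Layer 18 (z = 2.16): the 26×5.5 cube contributes its full rectangle (area 143.00 mm²); the cube at (5.5, -1.5) does not reach this height (z outside [11.5, 29.5]); the cylinder at (8, 1): section is a regular 8-gon, circumradius r=9.5 (area = (8/2)·9.500²·sin(360°/8) = 255.27 mm²); the cylinder at (5.5, 8.5) does not reach this height (z outside [4.5, 29]); Taking the union: the regions partially overlap — summed areas 398.27 mm² minus the doubly-counted overlap 91.69 mm² gives 306.58 mm² — area = 306.58 mm²; (rotated 15° about Z; rotation is an isometry so areas/perimeters/island counts are preserved). So its area = 306.58 mm². Layer 99 (z = 11.88): the cube (footprint 26×5.5) is included at this height (area 143.00 mm²); the cube at (5.5, -1.5) is present — its section is the full 18×20.5 rectangle (area 369.00 mm²); the r=9.5 cylinder at (8, 1) contributes a regular 8-gon of circumradius 9.5 (area = (8/2)·9.500²·sin(360°/8) = 255.27 mm²); the r=10.5 cylinder at (5.5, 8.5) gives a regular 8-gon of circumradius 10.5 (constant along its height) (area = (8/2)·10.500²·sin(360°/8) = 311.83 mm²); Merging all regions: the regions partially overlap — summed areas 1079.10 mm² minus the doubly-counted overlap 452.35 mm² gives 626.74 mm² — area = 626.74 mm²; (whole slice rotated 15° about Z — lengths, areas and connectivity unchanged). So its area = 626.74 mm². Layer 99 is larger (626.74 vs 306.58 mm²).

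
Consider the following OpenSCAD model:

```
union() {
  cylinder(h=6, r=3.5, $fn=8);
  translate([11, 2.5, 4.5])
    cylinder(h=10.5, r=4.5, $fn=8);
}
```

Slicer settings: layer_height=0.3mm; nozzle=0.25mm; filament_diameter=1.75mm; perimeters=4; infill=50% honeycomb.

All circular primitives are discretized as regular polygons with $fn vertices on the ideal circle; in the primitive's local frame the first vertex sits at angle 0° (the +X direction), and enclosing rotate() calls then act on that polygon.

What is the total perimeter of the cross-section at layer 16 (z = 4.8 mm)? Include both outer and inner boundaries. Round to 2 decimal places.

At z = 4.8 mm: the r=3.5 cylinder gives a regular 8-gon of circumradius 3.5 (constant along its height) (perimeter = 2·8·3.500·sin(180°/8) = 21.43 mm); the cylinder at (11, 2.5): section is a regular 8-gon, circumradius r=4.5 (perimeter = 2·8·4.500·sin(180°/8) = 27.55 mm); Combining (union): the 2 present regions are separate (no shared area or edge), so areas and boundary lengths simply add and each stays a separate island — boundary = 48.98 mm. Overall, the cross-section has 2 separate islands. Total boundary length (outer) = 48.98 mm.

48.98 mm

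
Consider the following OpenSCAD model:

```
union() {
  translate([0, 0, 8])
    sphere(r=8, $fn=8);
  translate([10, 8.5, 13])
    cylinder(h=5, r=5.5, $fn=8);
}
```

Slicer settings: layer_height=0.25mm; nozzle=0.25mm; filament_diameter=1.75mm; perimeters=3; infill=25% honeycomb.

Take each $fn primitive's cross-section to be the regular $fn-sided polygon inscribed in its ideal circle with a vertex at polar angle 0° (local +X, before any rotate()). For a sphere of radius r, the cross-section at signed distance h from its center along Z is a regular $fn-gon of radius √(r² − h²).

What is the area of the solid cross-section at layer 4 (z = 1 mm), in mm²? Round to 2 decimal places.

42.43 mm²

At z = 1 mm: the r=8 sphere contributes a regular 8-gon of circumradius √(8²−7²) = 3.873 (area = (8/2)·3.873²·sin(360°/8) = 42.43 mm²); the cylinder at (10, 8.5) is absent (z outside [13, 18]); Taking the union: only the r=8 sphere is present, so the union is just that shape — area = 42.43 mm². Overall, the cross-section is a single solid region. Net area = 42.43 mm².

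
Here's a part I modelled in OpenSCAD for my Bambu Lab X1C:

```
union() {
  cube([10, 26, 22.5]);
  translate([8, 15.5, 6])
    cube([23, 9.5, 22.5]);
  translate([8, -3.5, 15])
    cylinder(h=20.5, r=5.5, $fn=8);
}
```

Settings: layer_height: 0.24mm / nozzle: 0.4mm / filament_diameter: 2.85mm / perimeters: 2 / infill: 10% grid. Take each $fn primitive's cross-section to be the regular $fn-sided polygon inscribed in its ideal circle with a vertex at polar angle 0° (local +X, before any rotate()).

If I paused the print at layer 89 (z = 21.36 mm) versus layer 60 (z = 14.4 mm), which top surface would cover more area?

Layer 89 (z = 21.36): the 10×26 cube contributes its full rectangle (area 260.00 mm²); the cube at (8, 15.5) is present — its section is the full 23×9.5 rectangle (area 218.50 mm²); the cylinder at (8, -3.5): section is a regular 8-gon, circumradius r=5.5 (area = (8/2)·5.500²·sin(360°/8) = 85.56 mm²); Combining (union): the regions partially overlap — summed areas 564.06 mm² minus the doubly-counted overlap 26.85 mm² gives 537.21 mm² — area = 537.21 mm². So its area = 537.21 mm². Layer 60 (z = 14.4): the 10×26 cube contributes its full rectangle (area 260.00 mm²); the 23×9.5 cube at (8, 15.5) contributes its full rectangle (area 218.50 mm²); the cylinder at (8, -3.5) is absent (z outside [15, 35.5]); Merging all regions: the regions partially overlap — summed areas 478.50 mm² minus the doubly-counted overlap 19.00 mm² gives 459.50 mm² — area = 459.50 mm². So its area = 459.50 mm². Layer 89 is larger (537.21 vs 459.50 mm²).

layer 89 (z = 21.36 mm)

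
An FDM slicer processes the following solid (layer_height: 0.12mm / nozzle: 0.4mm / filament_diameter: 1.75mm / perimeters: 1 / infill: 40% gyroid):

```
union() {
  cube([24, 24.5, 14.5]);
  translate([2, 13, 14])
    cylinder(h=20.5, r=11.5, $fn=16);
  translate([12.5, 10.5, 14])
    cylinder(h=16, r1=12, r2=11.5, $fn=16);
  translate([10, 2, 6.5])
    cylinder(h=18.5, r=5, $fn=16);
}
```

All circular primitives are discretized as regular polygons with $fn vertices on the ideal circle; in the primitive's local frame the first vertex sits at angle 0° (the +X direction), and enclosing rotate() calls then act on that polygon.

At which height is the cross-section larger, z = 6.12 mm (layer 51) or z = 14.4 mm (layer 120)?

Layer 51 (z = 6.12): the cube is present — its section is the full 24×24.5 rectangle (area 588.00 mm²); the cylinder at (2, 13) is absent (z outside [14, 34.5]); the cone at (12.5, 10.5) is absent (z outside [14, 30]); the cylinder at (10, 2) does not reach this height (z outside [6.5, 25]); Taking the union: only the 24×24.5 cube is present, so the union is just that shape — area = 588.00 mm². So its area = 588.00 mm². Layer 120 (z = 14.4): the cube (footprint 24×24.5) is included at this height (area 588.00 mm²); the cylinder at (2, 13): section is a regular 16-gon, circumradius r=11.5 (area = (16/2)·11.500²·sin(360°/16) = 404.88 mm²); the cone at (12.5, 10.5): at t=0.025 of its height the radius interpolates to r₁+(r₂−r₁)t = 11.988, giving a regular 16-gon of that circumradius (area = (16/2)·11.988²·sin(360°/16) = 439.93 mm²); the r=5 cylinder at (10, 2) contributes a regular 16-gon of circumradius 5 (area = (16/2)·5.000²·sin(360°/16) = 76.54 mm²); Taking the union: the regions partially overlap — summed areas 1509.35 mm² minus the doubly-counted overlap 741.07 mm² gives 768.28 mm² — area = 768.28 mm². So its area = 768.28 mm². Layer 120 is larger (768.28 vs 588.00 mm²).

layer 120 (z = 14.4 mm)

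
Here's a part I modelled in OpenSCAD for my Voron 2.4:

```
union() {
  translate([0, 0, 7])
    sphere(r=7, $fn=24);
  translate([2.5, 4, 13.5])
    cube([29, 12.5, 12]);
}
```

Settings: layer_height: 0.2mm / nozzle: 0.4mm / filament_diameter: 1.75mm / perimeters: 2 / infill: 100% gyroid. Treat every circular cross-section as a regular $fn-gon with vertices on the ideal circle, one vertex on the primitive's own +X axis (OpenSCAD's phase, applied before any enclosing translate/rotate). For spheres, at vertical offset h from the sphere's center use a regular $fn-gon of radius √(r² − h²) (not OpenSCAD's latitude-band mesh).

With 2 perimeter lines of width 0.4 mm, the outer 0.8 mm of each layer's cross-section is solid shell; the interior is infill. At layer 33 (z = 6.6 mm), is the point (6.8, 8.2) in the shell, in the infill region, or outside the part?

outside

At z = 6.6 mm: the r=7 sphere contributes a regular 24-gon of circumradius √(7²−0.4²) = 6.989; the cube at (2.5, 4) does not reach this height (z outside [13.5, 25.5]); Taking the union: only the r=7 sphere is present, so the union is just that shape — 1 connected region. Overall, the cross-section is a single solid region. The nearest boundary edge runs (4.94, 4.94)→(3.49, 6.05); distance from the point to it = 3.72 mm. The point is not inside any of the regions above, so it lies outside the cross-section (3.72 mm from the nearest boundary).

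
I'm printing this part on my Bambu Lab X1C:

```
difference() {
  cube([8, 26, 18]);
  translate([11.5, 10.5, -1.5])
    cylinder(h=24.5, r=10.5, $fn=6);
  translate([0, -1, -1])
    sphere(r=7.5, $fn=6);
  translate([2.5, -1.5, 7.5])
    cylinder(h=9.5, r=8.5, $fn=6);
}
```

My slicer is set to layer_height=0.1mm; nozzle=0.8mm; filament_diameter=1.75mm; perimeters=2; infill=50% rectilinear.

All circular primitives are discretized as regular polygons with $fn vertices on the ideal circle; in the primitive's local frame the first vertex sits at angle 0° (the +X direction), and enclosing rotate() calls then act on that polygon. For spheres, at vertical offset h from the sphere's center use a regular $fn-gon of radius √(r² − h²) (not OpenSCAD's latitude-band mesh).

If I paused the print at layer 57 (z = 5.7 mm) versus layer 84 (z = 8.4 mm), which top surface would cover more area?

Layer 57 (z = 5.7): the cube is present — its section is the full 8×26 rectangle (area 208.00 mm²); the r=10.5 cylinder at (11.5, 10.5) contributes a regular 6-gon of circumradius 10.5 (area = (6/2)·10.500²·sin(360°/6) = 286.44 mm²); the sphere at (0, -1): section is a regular 6-gon, circumradius = √(r²−h²) = √(7.5²−6.7²) = 3.370 (area = (6/2)·3.370²·sin(360°/6) = 29.51 mm²); the cylinder at (2.5, -1.5) is absent (z outside [7.5, 17]); Taking the first minus the rest: starting from the 8×26 cube (208.00 mm²), the r=10.5 cylinder at (11.5, 10.5) partially overlaps it — only the 79.57 mm² overlap (of its 286.44 mm²) is removed, clipping the outline; the r=7.5 sphere at (0, -1) partially overlaps it — only the 4.30 mm² overlap (of its 29.51 mm²) is removed, clipping the outline — area = 124.14 mm². So its area = 124.14 mm². Layer 84 (z = 8.4): the cube is present — its section is the full 8×26 rectangle (area 208.00 mm²); the r=10.5 cylinder at (11.5, 10.5) gives a regular 6-gon of circumradius 10.5 (constant along its height) (area = (6/2)·10.500²·sin(360°/6) = 286.44 mm²); the sphere at (0, -1) is not intersected at this z (|z−center|=9.400 > r=7.5); the r=8.5 cylinder at (2.5, -1.5) contributes a regular 6-gon of circumradius 8.5 (area = (6/2)·8.500²·sin(360°/6) = 187.71 mm²); Subtracting the remaining from the first: starting from the 8×26 cube (208.00 mm²), the r=10.5 cylinder at (11.5, 10.5) partially overlaps it — only the 79.57 mm² overlap (of its 286.44 mm²) is removed, clipping the outline; the r=8.5 cylinder at (2.5, -1.5) partially overlaps it — only the 33.37 mm² overlap (of its 187.71 mm²) is removed, clipping the outline — area = 95.07 mm². So its area = 95.07 mm². Layer 57 is larger (124.14 vs 95.07 mm²).

layer 57 (z = 5.7 mm)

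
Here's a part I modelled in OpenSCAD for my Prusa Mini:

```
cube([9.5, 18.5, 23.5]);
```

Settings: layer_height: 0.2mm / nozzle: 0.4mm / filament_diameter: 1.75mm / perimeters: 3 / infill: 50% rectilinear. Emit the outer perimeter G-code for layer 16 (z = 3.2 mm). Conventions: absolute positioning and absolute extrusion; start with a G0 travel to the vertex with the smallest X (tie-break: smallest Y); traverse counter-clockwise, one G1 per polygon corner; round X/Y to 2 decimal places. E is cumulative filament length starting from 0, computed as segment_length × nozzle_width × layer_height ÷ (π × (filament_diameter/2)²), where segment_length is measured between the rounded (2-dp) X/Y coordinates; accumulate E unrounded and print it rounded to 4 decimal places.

At z = 3.2 mm: the cube is present — its section is the full 9.5×18.5 rectangle. The outline is a single polygon with 4 vertices. Extrusion per mm of travel: 0.4 × 0.2 / (π × 0.875²) = 0.033260. Accumulating E over each segment gives final E = 1.8626.

G0 X0.00 Y0.00 Z3.20
G1 X9.50 Y0.00 E0.3160
G1 X9.50 Y18.50 E0.9313
G1 X0.00 Y18.50 E1.2473
G1 X0.00 Y0.00 E1.8626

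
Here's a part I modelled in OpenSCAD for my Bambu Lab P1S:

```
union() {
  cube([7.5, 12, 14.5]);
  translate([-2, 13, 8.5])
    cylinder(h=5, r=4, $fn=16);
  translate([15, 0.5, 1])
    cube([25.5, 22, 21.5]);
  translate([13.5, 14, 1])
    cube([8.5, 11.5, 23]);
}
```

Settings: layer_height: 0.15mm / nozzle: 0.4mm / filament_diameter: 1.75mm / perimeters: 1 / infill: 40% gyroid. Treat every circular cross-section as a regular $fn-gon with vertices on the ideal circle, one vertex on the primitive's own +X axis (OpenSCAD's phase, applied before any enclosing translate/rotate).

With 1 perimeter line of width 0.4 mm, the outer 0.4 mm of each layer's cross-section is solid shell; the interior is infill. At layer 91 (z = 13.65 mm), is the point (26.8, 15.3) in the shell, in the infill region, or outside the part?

infill

At z = 13.65 mm: the cube (footprint 7.5×12) is included at this height; the cylinder at (-2, 13) is absent (z outside [8.5, 13.5]); the cube at (15, 0.5) is present — its section is the full 25.5×22 rectangle; the cube at (13.5, 14) (footprint 8.5×11.5) is included at this height; Combining (union): the regions partially overlap (shared area 59.50 mm²), so overlapping operands fuse into one piece — 2 connected regions. Overall, the cross-section has 2 separate islands. The nearest boundary edge runs (22.00, 22.50)→(40.50, 22.50); distance from the point to it = 7.20 mm. (Shell/infill is judged within the island containing the point — the largest one.) The point is inside the cross-section and 7.20 mm from the nearest boundary — more than the 0.4 mm shell width (1 × 0.4), so it's in the infill interior.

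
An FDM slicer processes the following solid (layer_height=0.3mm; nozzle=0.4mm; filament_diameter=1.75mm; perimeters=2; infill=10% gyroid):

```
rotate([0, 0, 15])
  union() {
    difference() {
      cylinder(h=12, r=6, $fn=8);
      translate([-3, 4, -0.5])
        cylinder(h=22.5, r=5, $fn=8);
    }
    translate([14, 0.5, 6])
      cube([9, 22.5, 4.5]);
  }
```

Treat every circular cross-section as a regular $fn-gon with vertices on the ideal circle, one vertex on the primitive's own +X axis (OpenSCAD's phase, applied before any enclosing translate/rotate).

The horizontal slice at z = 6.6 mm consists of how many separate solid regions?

At z = 6.6 mm: the r=6 cylinder gives a regular 8-gon of circumradius 6 (constant along its height); the cylinder at (-3, 4): section is a regular 8-gon, circumradius r=5; Subtracting the remaining from the first: starting from the r=6 cylinder, the r=5 cylinder at (-3, 4) partially overlaps it — only the 35.11 mm² overlap (of its 70.71 mm²) is removed, clipping the outline — 1 connected region; the cube at (14, 0.5) (footprint 9×22.5) is included at this height; Merging all regions: the 2 present regions are separate (no shared area or edge), so areas and boundary lengths simply add and each stays a separate island — 2 connected regions; (rotated 15° about Z; rotation is an isometry so areas/perimeters/island counts are preserved). The result has 2 disconnected regions.

2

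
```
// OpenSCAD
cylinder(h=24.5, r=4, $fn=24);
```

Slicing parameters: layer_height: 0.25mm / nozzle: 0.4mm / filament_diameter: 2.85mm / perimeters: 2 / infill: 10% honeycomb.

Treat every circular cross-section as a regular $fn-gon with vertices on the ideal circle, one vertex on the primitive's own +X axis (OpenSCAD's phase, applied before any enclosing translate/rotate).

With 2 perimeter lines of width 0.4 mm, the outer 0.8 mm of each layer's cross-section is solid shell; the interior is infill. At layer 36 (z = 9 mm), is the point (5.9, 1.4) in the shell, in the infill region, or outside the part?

At z = 9 mm: the cylinder: section is a regular 24-gon, circumradius r=4. Overall, the cross-section is a single solid region. The nearest boundary edge runs (4.00, 0.00)→(3.86, 1.04); distance from the point to it = 2.07 mm. The point is not inside any of the regions above, so it lies outside the cross-section (2.07 mm from the nearest boundary).

outside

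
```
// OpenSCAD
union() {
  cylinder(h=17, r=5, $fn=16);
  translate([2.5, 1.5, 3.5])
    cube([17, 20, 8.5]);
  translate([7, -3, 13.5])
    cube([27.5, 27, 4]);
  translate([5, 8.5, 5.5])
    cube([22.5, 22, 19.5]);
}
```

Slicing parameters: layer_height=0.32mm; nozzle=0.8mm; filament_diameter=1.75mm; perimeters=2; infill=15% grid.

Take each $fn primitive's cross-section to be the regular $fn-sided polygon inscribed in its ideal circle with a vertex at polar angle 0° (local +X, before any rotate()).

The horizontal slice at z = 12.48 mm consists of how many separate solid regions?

At z = 12.48 mm: the r=5 cylinder gives a regular 16-gon of circumradius 5 (constant along its height); the cube at (2.5, 1.5) is not intersected at this z (z outside [3.5, 12]); the cube at (7, -3) does not reach this height (z outside [13.5, 17.5]); the cube at (5, 8.5) (footprint 22.5×22) is included at this height; Merging all regions: the 2 present regions are separate (no shared area or edge), so areas and boundary lengths simply add and each stays a separate island — 2 connected regions. The result has 2 disconnected regions.

2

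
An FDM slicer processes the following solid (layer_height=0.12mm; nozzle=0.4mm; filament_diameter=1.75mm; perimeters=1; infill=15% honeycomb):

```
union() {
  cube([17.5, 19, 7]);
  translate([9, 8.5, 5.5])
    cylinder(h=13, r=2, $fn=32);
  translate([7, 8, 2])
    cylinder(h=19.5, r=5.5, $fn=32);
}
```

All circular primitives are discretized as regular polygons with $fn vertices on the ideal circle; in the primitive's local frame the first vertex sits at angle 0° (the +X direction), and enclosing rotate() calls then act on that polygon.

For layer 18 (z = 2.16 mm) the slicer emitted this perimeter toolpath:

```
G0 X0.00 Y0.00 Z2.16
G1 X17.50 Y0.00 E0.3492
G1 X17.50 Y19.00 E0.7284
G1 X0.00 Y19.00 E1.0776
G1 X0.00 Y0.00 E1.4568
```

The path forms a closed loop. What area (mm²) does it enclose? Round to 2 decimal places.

Apply the shoelace formula to the sequence of (X, Y) vertices; enclosed area = 332.50 mm².

332.50 mm²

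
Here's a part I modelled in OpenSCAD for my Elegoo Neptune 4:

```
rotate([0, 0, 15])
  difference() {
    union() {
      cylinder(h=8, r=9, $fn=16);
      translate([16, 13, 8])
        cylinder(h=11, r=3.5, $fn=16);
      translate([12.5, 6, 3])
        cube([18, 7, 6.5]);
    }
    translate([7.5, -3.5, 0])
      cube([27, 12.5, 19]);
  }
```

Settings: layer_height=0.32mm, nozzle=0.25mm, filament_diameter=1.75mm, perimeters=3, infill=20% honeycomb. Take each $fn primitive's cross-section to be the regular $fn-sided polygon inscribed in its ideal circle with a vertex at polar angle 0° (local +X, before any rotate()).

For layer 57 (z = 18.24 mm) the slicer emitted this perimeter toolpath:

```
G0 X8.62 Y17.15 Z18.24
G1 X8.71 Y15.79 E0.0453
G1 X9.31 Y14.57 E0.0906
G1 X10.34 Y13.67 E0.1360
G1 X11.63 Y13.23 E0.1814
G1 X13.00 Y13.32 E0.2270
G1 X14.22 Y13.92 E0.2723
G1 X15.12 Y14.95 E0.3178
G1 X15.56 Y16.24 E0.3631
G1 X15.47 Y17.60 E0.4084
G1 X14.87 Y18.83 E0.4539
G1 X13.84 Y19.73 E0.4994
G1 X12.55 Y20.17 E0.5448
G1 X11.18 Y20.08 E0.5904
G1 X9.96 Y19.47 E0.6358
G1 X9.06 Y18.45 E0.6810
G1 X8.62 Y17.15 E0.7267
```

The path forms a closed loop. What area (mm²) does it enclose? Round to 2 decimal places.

Apply the shoelace formula to the sequence of (X, Y) vertices; enclosed area = 37.50 mm².

37.50 mm²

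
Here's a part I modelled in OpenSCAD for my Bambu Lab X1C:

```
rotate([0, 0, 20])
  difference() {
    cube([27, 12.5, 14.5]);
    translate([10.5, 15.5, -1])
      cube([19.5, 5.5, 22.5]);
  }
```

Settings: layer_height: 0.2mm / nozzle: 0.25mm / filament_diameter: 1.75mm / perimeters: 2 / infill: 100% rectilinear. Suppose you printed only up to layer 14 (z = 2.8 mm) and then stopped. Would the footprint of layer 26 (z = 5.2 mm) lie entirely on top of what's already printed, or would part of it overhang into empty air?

entirely on top

Compare the two slices. At z = 2.8: the 27×12.5 cube contributes its full rectangle (area 337.50 mm²); the 19.5×5.5 cube at (10.5, 15.5) contributes its full rectangle (area 107.25 mm²); After the difference (first − rest): starting from the 27×12.5 cube (337.50 mm²), the 19.5×5.5 cube at (10.5, 15.5) misses the remaining region (no effect) — area = 337.50 mm²; (whole slice rotated 20° about Z — lengths, areas and connectivity unchanged). At z = 5.2: the cube is present — its section is the full 27×12.5 rectangle (area 337.50 mm²); the cube at (10.5, 15.5) is present — its section is the full 19.5×5.5 rectangle (area 107.25 mm²); Subtracting the remaining from the first: starting from the 27×12.5 cube (337.50 mm²), the 19.5×5.5 cube at (10.5, 15.5) misses the remaining region (no effect) — area = 337.50 mm²; (rotated 20° about Z; rotation is an isometry so areas/perimeters/island counts are preserved). Checking containment: the cross-section at z = 5.2 is a subset of the cross-section at z = 2.8.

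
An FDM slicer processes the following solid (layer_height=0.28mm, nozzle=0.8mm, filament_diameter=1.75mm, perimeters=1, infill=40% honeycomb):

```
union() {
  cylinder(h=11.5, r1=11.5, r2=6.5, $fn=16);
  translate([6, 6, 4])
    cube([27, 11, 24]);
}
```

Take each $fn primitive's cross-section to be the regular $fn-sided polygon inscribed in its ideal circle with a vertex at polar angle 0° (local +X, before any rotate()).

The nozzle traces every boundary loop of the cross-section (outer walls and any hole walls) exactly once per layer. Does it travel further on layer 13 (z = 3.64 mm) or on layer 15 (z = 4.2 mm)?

Layer 13 (z = 3.64): the cone contributes a regular 16-gon of circumradius 9.917 (interpolated between r1=11.5 and r2=6.5 at t=0.317) (perimeter = 2·16·9.917·sin(180°/16) = 61.91 mm); the cube at (6, 6) is not intersected at this z (z outside [4, 28]); Combining (union): only the cone is present, so the union is just that shape — boundary = 61.91 mm. So its perimeter = 61.91 mm. Layer 15 (z = 4.2): the cone contributes a regular 16-gon of circumradius 9.674 (interpolated between r1=11.5 and r2=6.5 at t=0.365) (perimeter = 2·16·9.674·sin(180°/16) = 60.39 mm); the 27×11 cube at (6, 6) contributes its full rectangle (perimeter 76.00 mm); Merging all regions: the regions partially overlap (shared area 1.18 mm²), so the edge portions inside another operand are dropped and the merged outline is re-measured after clipping — boundary = 131.57 mm. So its perimeter = 131.57 mm. Layer 15 is larger (131.57 vs 61.91 mm).

layer 15 (z = 4.2 mm)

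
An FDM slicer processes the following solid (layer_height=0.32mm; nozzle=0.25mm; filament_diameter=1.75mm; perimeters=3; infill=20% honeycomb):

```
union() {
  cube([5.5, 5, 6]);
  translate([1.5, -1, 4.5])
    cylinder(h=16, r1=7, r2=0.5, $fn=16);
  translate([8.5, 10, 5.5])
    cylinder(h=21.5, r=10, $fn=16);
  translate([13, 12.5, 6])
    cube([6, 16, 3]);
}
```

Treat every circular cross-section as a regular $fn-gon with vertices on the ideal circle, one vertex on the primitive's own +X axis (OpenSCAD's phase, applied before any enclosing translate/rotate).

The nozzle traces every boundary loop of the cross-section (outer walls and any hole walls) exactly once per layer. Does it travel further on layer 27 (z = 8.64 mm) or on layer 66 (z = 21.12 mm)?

Layer 27 (z = 8.64): the cube is not intersected at this z (z outside [0, 6]); the cone at (1.5, -1) (r1=7→r2=0.5) has section circumradius 5.318 here — a regular 16-gon (perimeter = 2·16·5.318·sin(180°/16) = 33.20 mm); the r=10 cylinder at (8.5, 10) gives a regular 16-gon of circumradius 10 (constant along its height) (perimeter = 2·16·10.000·sin(180°/16) = 62.43 mm); the cube at (13, 12.5) (footprint 6×16) is included at this height (perimeter 44.00 mm); Taking the union: the regions partially overlap (shared area 30.74 mm²), so the edge portions inside another operand are dropped and the merged outline is re-measured after clipping — boundary = 104.94 mm. So its perimeter = 104.94 mm. Layer 66 (z = 21.12): the cube is absent (z outside [0, 6]); the cone at (1.5, -1) does not reach this height (z outside [4.5, 20.5]); the cylinder at (8.5, 10): section is a regular 16-gon, circumradius r=10 (perimeter = 2·16·10.000·sin(180°/16) = 62.43 mm); the cube at (13, 12.5) does not reach this height (z outside [6, 9]); Taking the union: only the r=10 cylinder at (8.5, 10) is present, so the union is just that shape — boundary = 62.43 mm. So its perimeter = 62.43 mm. Layer 27 is larger (104.94 vs 62.43 mm).

layer 27 (z = 8.64 mm)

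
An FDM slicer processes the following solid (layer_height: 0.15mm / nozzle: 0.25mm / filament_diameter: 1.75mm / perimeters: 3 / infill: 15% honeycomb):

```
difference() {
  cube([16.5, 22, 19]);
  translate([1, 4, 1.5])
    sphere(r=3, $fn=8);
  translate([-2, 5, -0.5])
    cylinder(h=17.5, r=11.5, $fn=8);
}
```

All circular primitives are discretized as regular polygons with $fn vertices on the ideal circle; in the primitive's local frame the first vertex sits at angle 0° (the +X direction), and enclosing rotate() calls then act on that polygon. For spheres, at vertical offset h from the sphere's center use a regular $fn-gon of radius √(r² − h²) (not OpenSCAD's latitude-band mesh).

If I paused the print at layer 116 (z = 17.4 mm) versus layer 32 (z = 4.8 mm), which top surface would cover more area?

layer 116 (z = 17.4 mm)

Layer 116 (z = 17.4): the cube is present — its section is the full 16.5×22 rectangle (area 363.00 mm²); the sphere at (1, 4) is not intersected at this z (|z−center|=15.900 > r=3); the cylinder at (-2, 5) is absent (z outside [-0.5, 17]); Taking the first minus the rest: none of the subtracted shapes is present at this height, so the 16.5×22 cube is unchanged — area = 363.00 mm². So its area = 363.00 mm². Layer 32 (z = 4.8): the cube (footprint 16.5×22) is included at this height (area 363.00 mm²); the sphere at (1, 4) is absent (|z−center|=3.300 > r=3); the cylinder at (-2, 5): section is a regular 8-gon, circumradius r=11.5 (area = (8/2)·11.500²·sin(360°/8) = 374.06 mm²); Subtracting the remaining from the first: starting from the 16.5×22 cube (363.00 mm²), the r=11.5 cylinder at (-2, 5) partially overlaps it — only the 113.67 mm² overlap (of its 374.06 mm²) is removed, clipping the outline — area = 249.33 mm². So its area = 249.33 mm². Layer 116 is larger (363.00 vs 249.33 mm²).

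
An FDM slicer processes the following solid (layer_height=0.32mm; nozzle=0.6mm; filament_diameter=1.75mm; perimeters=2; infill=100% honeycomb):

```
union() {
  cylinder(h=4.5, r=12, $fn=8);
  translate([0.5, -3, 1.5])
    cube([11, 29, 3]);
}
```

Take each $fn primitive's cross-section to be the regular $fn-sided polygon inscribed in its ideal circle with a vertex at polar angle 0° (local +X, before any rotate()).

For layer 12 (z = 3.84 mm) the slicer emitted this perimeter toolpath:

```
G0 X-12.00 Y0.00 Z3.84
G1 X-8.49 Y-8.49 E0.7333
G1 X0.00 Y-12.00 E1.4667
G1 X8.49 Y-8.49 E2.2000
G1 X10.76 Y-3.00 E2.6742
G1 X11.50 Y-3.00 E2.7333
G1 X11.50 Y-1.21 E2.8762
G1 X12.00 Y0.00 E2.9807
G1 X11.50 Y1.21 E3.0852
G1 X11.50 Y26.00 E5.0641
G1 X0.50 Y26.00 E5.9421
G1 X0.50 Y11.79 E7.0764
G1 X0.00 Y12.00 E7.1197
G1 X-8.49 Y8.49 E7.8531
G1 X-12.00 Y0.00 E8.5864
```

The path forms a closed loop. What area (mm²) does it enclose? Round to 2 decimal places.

598.55 mm²

Apply the shoelace formula to the sequence of (X, Y) vertices; enclosed area = 598.55 mm².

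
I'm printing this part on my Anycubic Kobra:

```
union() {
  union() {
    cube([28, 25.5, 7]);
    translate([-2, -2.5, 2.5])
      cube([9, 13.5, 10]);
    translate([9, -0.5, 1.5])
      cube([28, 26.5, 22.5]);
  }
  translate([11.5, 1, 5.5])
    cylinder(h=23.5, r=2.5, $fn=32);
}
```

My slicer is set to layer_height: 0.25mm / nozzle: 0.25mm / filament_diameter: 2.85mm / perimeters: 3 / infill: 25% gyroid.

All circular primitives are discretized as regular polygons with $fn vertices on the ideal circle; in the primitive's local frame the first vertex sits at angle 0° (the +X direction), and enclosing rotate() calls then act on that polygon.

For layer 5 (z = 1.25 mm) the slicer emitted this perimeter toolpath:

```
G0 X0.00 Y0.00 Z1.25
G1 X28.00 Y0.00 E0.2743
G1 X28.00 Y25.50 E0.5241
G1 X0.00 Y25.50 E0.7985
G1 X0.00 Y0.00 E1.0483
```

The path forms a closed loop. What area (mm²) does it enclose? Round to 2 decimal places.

Apply the shoelace formula to the sequence of (X, Y) vertices; enclosed area = 714.00 mm².

714.00 mm²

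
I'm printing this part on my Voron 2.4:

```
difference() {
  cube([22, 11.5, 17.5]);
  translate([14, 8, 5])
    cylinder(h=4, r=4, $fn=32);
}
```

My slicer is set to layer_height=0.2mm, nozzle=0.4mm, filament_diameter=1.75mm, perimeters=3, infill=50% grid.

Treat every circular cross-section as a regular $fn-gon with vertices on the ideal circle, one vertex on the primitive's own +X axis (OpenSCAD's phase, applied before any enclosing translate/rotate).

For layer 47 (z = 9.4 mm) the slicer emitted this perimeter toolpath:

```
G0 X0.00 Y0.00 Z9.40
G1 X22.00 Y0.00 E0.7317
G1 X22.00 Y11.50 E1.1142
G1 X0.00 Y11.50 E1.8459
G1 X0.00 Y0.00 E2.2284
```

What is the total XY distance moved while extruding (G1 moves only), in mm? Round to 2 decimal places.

67.00 mm

Sum the Euclidean lengths of each G1 segment: total = 67.00 mm.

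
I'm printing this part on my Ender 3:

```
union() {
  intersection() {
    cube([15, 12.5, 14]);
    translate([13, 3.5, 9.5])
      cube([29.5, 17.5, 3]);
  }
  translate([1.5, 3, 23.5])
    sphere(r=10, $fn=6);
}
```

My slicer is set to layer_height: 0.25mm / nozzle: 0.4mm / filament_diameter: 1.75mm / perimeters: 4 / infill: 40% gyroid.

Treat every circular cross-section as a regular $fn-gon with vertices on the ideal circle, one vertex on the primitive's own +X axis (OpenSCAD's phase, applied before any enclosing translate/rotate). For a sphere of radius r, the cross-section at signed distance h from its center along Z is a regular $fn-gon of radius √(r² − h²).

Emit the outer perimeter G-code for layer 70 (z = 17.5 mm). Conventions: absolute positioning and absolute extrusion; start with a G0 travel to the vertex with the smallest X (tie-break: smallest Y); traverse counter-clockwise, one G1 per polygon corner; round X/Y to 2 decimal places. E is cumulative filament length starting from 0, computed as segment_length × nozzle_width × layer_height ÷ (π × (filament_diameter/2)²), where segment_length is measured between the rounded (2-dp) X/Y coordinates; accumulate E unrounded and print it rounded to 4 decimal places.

G0 X-6.50 Y3.00 Z17.50
G1 X-2.50 Y-3.93 E0.3327
G1 X5.50 Y-3.93 E0.6653
G1 X9.50 Y3.00 E0.9979
G1 X5.50 Y9.93 E1.3306
G1 X-2.50 Y9.93 E1.6632
G1 X-6.50 Y3.00 E1.9959

At z = 17.5 mm: the cube is absent (z outside [0, 14]); the cube at (13, 3.5) is absent (z outside [9.5, 12.5]); Keeping only the common overlap: at least one operand is absent at this height, so nothing remains; the r=10 sphere at (1.5, 3) slices to a regular 6-gon of circumradius 8.000 (√(r²−h²) with h=6 from center); Combining (union): only the r=10 sphere at (1.5, 3) is present, so the union is just that shape — 1 connected region. The outline is a single polygon with 6 vertices. Extrusion per mm of travel: 0.4 × 0.25 / (π × 0.875²) = 0.041575. Accumulating E over each segment gives final E = 1.9959.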